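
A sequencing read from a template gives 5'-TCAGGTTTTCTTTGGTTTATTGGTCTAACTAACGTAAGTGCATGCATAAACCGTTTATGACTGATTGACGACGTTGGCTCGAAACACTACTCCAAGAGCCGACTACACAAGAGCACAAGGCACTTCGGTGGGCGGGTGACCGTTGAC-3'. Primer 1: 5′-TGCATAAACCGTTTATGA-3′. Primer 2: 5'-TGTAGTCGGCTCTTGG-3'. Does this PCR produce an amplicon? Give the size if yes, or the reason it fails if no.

Yes — a 65 bp product.

Primer 1 (TGCATAAACCGTTTATGA) matches the top strand at positions 43–60; it acts as a forward primer.
Primer 2's reverse complement is CCAAGAGCCGACTACA, matching the top strand at positions 92–107; it acts as a reverse primer.
The 3' ends face each other across positions 43–107, giving a 65 bp product.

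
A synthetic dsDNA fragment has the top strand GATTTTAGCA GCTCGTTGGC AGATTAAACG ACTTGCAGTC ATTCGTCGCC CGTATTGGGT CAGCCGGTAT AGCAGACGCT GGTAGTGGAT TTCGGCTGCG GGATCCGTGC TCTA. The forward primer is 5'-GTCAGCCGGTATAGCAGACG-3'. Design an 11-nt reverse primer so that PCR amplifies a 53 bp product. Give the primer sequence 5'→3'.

The forward primer binds at positions 59–78, so a 53 bp product ends at position 59 + 53 − 1 = 111.
The reverse primer anneals to the top strand over positions 101–111, i.e. to GGATCCGTGCT.
Its sequence written 5'→3' is the reverse complement: AGCACGGATCC.

5'-AGCACGGATCC-3'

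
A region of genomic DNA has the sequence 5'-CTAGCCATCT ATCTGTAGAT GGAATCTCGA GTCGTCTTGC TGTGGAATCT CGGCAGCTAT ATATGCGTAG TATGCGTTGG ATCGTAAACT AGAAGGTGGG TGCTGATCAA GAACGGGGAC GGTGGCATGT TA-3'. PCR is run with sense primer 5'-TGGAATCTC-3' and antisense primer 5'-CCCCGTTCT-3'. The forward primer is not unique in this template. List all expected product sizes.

The forward primer TGGAATCTC matches the top strand at positions 20–28, 43–51.
The reverse primer's reverse complement is AGAACGGGG, matching at positions 110–118.
Each forward site pairs with the reverse site to give a product ending at position 118: sizes 99, 76 bp.

99 bp, 76 bp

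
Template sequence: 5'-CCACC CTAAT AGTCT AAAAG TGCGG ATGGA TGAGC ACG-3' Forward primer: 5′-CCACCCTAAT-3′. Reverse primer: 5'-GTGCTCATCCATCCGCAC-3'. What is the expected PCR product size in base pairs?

Forward primer CCACCCTAAT is found on the top strand at positions 1–10.
The reverse primer's reverse complement is GTGCGGATGGATGAGCAC, which matches the template at positions 20–37.
Amplicon spans positions 1–37: 37 bp.

37 bp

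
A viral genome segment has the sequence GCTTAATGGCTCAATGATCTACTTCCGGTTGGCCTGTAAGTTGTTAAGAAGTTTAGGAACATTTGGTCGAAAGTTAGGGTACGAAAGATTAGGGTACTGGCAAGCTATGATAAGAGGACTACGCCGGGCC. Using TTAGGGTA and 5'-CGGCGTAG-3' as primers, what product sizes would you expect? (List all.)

53 bp, 38 bp

The forward primer TTAGGGTA matches the top strand at positions 74–81, 89–96.
The reverse primer's reverse complement is CTACGCCG, matching at positions 119–126.
Each forward site pairs with the reverse site to give a product ending at position 126: sizes 53, 38 bp.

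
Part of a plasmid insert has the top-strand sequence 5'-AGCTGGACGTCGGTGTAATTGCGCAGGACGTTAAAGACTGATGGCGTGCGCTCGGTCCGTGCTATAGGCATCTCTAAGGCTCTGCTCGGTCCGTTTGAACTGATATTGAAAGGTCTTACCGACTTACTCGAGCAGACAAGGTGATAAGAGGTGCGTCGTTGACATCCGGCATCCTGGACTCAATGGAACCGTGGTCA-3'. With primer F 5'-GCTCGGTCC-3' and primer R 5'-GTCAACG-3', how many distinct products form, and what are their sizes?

The forward primer GCTCGGTCC matches the top strand at positions 50–58, 84–92.
The reverse primer's reverse complement is CGTTGAC, matching at positions 157–163.
Each forward site pairs with the reverse site to give a product ending at position 163: sizes 114, 80 bp.

Two products: 114 bp, 80 bp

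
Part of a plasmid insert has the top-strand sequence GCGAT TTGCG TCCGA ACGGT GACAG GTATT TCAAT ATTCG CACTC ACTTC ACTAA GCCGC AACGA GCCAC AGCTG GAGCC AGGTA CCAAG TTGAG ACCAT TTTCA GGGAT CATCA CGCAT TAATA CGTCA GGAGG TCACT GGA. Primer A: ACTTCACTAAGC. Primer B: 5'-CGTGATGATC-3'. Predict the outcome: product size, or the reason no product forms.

Yes — a 72 bp product.

Primer A (ACTTCACTAAGC) matches the top strand at positions 46–57; it acts as a forward primer.
Primer B's reverse complement is GATCATCACG, matching the top strand at positions 108–117; it acts as a reverse primer.
The 3' ends face each other across positions 46–117, giving a 72 bp product.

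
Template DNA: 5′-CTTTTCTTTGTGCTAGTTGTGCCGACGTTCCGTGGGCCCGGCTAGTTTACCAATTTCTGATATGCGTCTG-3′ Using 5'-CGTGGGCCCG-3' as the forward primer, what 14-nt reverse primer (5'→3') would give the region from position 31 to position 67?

The product's 3' end on the top strand is position 67.
The reverse primer anneals to the top strand over positions 54–67, i.e. to TTTCTGATATGCGT.
Its sequence written 5'→3' is the reverse complement: ACGCATATCAGAAA.

5'-ACGCATATCAGAAA-3'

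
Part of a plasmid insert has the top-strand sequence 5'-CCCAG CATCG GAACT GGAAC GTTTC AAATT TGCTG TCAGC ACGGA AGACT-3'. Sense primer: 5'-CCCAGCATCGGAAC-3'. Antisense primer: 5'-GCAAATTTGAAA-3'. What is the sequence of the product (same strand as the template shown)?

5'-CCCAGCATCGGAACTGGAACGTTTCAAATTTGC-3'

Forward primer CCCAGCATCGGAAC is found on the top strand at positions 1–14.
The reverse primer's reverse complement is TTTCAAATTTGC, which matches the template at positions 22–33.
The product is the template from position 1 through 33 (33 bp).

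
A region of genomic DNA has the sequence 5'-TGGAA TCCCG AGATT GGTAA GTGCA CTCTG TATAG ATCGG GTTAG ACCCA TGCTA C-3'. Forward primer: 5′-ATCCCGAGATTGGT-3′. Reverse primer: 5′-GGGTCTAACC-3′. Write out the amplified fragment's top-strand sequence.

5'-ATCCCGAGATTGGTAAGTGCACTCTGTATAGATCGGGTTAGACCC-3'

The forward primer matches the template at positions 5–18.
The reverse primer's reverse complement is GGTTAGACCC, which matches the template at positions 40–49.
The product is the template from position 5 through 49 (45 bp).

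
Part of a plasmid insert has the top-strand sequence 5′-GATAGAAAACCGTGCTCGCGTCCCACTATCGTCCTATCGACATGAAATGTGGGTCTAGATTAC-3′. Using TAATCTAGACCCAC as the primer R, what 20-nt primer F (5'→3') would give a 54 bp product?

The reverse primer's reverse complement GTGGGTCTAGATTA matches the template at positions 49–62, so the product ends at position 62.
A 54 bp product then starts at position 62 − 54 + 1 = 9.
The forward primer is identical to the top strand there: ACCGTGCTCGCGTCCCACTA.

5'-ACCGTGCTCGCGTCCCACTA-3'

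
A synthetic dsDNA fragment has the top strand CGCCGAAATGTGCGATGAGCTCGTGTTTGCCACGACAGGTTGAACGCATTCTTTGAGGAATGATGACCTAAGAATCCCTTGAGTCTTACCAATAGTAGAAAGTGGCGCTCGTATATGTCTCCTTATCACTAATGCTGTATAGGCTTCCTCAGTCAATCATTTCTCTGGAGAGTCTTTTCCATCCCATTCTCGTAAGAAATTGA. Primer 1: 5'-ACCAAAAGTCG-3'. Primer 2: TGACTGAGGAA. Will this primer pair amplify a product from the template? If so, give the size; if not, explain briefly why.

Primer 1 (ACCAAAAGTCG) does not match the top strand, and its reverse complement CGACTTTTGGT does not match either.
With no annealing site for primer 1, no amplification occurs.

No product — primer 1 has no binding site in the template.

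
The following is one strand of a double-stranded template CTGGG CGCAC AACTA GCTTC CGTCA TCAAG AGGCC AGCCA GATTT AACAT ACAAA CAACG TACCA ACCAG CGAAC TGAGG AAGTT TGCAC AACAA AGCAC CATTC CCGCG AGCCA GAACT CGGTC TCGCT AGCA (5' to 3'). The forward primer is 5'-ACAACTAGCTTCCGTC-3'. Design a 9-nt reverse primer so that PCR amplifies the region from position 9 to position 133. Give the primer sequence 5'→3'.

5'-GCTAGCGAG-3'

The product's 3' end on the top strand is position 133.
The reverse primer anneals to the top strand over positions 125–133, i.e. to CTCGCTAGC.
Its sequence written 5'→3' is the reverse complement: GCTAGCGAG.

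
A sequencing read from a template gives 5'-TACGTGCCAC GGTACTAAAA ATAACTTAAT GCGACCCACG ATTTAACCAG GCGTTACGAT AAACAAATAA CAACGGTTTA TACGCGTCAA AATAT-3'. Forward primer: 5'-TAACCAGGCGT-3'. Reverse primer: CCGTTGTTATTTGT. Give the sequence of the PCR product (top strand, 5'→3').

The forward primer matches the template at positions 44–54.
Reverse complement of the reverse primer: ACAAATAACAACGG. This occurs on the top strand at positions 63–76.
The product is the template from position 44 through 76 (33 bp).

5'-TAACCAGGCGTTACGATAAACAAATAACAACGG-3'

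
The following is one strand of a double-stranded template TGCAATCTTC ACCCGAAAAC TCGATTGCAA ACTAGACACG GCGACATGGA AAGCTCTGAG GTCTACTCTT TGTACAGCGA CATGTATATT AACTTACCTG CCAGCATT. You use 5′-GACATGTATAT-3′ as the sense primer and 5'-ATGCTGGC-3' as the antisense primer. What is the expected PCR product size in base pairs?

29 bp

Scanning the template, GACATGTATAT occurs at positions 79–89; this primer anneals to the bottom strand there with its 3' end pointing downstream.
Taking the reverse complement of ATGCTGGC gives GCCAGCAT, found at positions 100–107 on the template; the primer anneals here to the top strand with its 3' end pointing upstream.
Product length = (reverse-primer end) − (forward-primer start) + 1 = 107 − 79 + 1 = 29 bp.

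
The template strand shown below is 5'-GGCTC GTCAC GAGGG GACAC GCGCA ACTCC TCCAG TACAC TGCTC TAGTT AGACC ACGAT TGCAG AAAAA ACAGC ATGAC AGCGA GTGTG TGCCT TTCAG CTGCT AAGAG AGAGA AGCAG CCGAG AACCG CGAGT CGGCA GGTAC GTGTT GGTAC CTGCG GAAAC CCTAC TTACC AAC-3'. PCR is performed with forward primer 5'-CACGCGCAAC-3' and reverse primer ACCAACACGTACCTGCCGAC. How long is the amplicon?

Scanning the template, CACGCGCAAC occurs at positions 18–27; this primer anneals to the bottom strand there with its 3' end pointing downstream.
Reverse complement of the reverse primer: GTCGGCAGGTACGTGTTGGT. This occurs on the top strand at positions 134–153.
Amplicon spans positions 18–153: 136 bp.

136 bp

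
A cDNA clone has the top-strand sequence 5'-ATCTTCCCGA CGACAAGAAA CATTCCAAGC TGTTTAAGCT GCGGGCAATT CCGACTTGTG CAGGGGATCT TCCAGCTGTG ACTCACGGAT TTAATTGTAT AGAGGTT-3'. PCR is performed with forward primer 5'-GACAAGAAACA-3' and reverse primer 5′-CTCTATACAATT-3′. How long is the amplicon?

93 bp

Scanning the template, GACAAGAAACA occurs at positions 12–22; this primer anneals to the bottom strand there with its 3' end pointing downstream.
Reverse complement of the reverse primer: AATTGTATAGAG. This occurs on the top strand at positions 93–104.
Amplicon spans positions 12–104: 93 bp.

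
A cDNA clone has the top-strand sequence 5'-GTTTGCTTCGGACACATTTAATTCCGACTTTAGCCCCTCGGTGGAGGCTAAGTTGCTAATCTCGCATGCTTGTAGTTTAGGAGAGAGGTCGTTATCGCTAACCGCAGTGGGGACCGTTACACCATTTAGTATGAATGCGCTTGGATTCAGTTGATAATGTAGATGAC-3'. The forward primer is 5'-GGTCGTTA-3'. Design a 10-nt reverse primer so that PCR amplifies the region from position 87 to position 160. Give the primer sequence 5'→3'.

5'-ACATTATCAA-3'

The product's 3' end on the top strand is position 160.
The reverse primer anneals to the top strand over positions 151–160, i.e. to TTGATAATGT.
Its sequence written 5'→3' is the reverse complement: ACATTATCAA.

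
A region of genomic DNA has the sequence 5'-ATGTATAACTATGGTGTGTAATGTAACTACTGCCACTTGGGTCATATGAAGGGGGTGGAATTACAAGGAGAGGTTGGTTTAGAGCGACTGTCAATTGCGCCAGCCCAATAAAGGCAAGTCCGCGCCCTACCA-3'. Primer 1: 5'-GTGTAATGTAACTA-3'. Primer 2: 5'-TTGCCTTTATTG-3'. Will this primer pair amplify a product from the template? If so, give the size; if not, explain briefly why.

Primer 1 (GTGTAATGTAACTA) matches the top strand at positions 16–29; it acts as a forward primer.
Primer 2's reverse complement is CAATAAAGGCAA, matching the top strand at positions 106–117; it acts as a reverse primer.
The 3' ends face each other across positions 16–117, giving a 102 bp product.

Yes — a 102 bp product.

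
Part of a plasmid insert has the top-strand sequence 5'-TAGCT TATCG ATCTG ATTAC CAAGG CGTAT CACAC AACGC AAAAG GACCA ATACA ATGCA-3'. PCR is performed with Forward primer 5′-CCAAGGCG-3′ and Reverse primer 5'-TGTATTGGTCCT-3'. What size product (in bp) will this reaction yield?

The forward primer matches the template at positions 20–27.
Taking the reverse complement of TGTATTGGTCCT gives AGGACCAATACA, found at positions 44–55 on the template; the primer anneals here to the top strand with its 3' end pointing upstream.
Product length = (reverse-primer end) − (forward-primer start) + 1 = 55 − 20 + 1 = 36 bp.

36 bp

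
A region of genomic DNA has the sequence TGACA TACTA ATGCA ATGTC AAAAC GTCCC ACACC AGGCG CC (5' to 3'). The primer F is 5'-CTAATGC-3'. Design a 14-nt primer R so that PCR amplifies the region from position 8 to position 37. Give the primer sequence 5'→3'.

The product's 3' end on the top strand is position 37.
The reverse primer anneals to the top strand over positions 24–37, i.e. to ACGTCCCACACCAG.
Its sequence written 5'→3' is the reverse complement: CTGGTGTGGGACGT.

5'-CTGGTGTGGGACGT-3'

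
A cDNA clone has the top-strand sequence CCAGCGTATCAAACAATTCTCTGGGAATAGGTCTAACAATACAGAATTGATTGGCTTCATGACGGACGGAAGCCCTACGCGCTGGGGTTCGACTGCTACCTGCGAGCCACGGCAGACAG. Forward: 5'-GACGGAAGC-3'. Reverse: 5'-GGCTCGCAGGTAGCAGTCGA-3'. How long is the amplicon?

Scanning the template, GACGGAAGC occurs at positions 65–73; this primer anneals to the bottom strand there with its 3' end pointing downstream.
Reverse complement of the reverse primer: TCGACTGCTACCTGCGAGCC. This occurs on the top strand at positions 89–108.
The product runs from position 65 to position 108, so its length is 108 − 65 + 1 = 44 bp.

44 bp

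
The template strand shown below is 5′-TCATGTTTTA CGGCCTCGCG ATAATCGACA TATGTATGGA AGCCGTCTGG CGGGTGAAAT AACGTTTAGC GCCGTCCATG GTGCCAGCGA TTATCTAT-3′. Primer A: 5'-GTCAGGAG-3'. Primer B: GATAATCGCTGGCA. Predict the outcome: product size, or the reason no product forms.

No product — primer A has no binding site in the template.

Primer A (GTCAGGAG) does not match the top strand, and its reverse complement CTCCTGAC does not match either.
With no annealing site for primer A, no amplification occurs.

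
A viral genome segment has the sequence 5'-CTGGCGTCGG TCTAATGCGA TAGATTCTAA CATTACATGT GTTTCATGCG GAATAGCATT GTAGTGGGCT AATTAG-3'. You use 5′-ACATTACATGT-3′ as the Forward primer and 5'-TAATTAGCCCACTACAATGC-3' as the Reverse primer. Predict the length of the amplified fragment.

The forward primer matches the template at positions 30–40.
Reverse complement of the reverse primer: GCATTGTAGTGGGCTAATTA. This occurs on the top strand at positions 56–75.
The product runs from position 30 to position 75, so its length is 75 − 30 + 1 = 46 bp.

46 bp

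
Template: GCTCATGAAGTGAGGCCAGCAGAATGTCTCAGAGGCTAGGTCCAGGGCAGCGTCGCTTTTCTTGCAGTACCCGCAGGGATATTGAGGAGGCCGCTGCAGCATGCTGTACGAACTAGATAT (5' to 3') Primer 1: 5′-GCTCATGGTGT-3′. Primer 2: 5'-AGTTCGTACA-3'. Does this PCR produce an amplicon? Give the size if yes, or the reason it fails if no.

No product — primer 1 has no binding site in the template.

Primer 1 (GCTCATGGTGT) does not match the top strand, and its reverse complement ACACCATGAGC does not match either.
With no annealing site for primer 1, no amplification occurs.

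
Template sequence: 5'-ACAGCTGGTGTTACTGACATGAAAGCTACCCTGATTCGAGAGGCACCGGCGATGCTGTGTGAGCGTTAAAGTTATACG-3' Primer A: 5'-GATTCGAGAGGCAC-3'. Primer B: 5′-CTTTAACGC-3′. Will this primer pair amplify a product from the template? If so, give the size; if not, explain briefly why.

Yes — a 39 bp product.

Primer A (GATTCGAGAGGCAC) matches the top strand at positions 33–46; it acts as a forward primer.
Primer B's reverse complement is GCGTTAAAG, matching the top strand at positions 63–71; it acts as a reverse primer.
The 3' ends face each other across positions 33–71, giving a 39 bp product.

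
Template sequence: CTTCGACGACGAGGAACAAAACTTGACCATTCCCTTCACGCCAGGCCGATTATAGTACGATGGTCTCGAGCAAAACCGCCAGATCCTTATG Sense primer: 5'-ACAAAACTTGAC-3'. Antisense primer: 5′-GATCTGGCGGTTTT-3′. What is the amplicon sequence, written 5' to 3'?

5'-ACAAAACTTGACCATTCCCTTCACGCCAGGCCGATTATAGTACGATGGTCTCGAGCAAAACCGCCAGATC-3'

Scanning the template, ACAAAACTTGAC occurs at positions 16–27; this primer anneals to the bottom strand there with its 3' end pointing downstream.
Taking the reverse complement of GATCTGGCGGTTTT gives AAAACCGCCAGATC, found at positions 72–85 on the template; the primer anneals here to the top strand with its 3' end pointing upstream.
The product is the template from position 16 through 85 (70 bp).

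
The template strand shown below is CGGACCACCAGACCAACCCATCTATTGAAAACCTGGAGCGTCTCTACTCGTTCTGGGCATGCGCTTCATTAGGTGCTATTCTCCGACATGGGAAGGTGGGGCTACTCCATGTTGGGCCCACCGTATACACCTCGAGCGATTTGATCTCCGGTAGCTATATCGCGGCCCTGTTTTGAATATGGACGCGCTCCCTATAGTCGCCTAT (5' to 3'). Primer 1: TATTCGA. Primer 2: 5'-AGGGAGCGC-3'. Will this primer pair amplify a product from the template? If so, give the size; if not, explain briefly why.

Primer 1 (TATTCGA) does not match the top strand, and its reverse complement TCGAATA does not match either.
With no annealing site for primer 1, no amplification occurs.

No product — primer 1 has no binding site in the template.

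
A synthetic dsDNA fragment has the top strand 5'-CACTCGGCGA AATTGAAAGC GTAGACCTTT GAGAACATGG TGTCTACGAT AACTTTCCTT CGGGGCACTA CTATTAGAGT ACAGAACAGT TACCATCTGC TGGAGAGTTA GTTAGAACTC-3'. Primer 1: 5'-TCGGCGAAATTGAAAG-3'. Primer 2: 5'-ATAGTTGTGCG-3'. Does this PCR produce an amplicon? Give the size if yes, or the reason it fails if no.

Primer 2 (ATAGTTGTGCG) does not match the top strand, and its reverse complement CGCACAACTAT does not match either.
With no annealing site for primer 2, no amplification occurs.

No product — primer 2 has no binding site in the template.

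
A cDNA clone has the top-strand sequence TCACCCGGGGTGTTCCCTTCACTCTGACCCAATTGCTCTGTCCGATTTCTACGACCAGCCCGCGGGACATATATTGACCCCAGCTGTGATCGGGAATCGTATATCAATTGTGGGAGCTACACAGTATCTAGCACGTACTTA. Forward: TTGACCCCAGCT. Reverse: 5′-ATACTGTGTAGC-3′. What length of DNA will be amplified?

54 bp

Scanning the template, TTGACCCCAGCT occurs at positions 74–85; this primer anneals to the bottom strand there with its 3' end pointing downstream.
The reverse primer's reverse complement is GCTACACAGTAT, which matches the template at positions 116–127.
Product length = (reverse-primer end) − (forward-primer start) + 1 = 127 − 74 + 1 = 54 bp.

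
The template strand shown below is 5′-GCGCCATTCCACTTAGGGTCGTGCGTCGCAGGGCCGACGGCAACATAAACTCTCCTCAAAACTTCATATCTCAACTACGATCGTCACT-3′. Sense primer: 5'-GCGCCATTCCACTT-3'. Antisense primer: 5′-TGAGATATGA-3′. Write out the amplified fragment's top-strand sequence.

Forward primer GCGCCATTCCACTT is found on the top strand at positions 1–14.
The reverse primer's reverse complement is TCATATCTCA, which matches the template at positions 64–73.
The product is the template from position 1 through 73 (73 bp).

5'-GCGCCATTCCACTTAGGGTCGTGCGTCGCAGGGCCGACGGCAACATAAACTCTCCTCAAAACTTCATATCTCA-3'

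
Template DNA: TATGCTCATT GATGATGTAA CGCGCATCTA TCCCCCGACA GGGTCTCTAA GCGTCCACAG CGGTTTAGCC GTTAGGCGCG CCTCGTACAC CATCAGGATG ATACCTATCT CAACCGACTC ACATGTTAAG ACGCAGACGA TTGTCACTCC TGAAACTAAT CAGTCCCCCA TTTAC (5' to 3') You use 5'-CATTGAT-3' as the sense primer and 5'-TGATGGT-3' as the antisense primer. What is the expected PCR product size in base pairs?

89 bp

Forward primer CATTGAT is found on the top strand at positions 7–13.
Taking the reverse complement of TGATGGT gives ACCATCA, found at positions 89–95 on the template; the primer anneals here to the top strand with its 3' end pointing upstream.
The product runs from position 7 to position 95, so its length is 95 − 7 + 1 = 89 bp.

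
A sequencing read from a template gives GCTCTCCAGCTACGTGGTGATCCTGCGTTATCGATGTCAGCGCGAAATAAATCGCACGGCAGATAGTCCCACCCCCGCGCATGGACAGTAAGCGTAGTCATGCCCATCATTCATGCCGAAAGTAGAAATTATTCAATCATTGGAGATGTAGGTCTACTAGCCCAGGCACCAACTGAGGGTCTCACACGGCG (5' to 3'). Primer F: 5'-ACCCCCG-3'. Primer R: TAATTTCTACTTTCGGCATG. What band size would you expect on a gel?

61 bp

The forward primer matches the template at positions 71–77.
The reverse primer's reverse complement is CATGCCGAAAGTAGAAATTA, which matches the template at positions 112–131.
Amplicon spans positions 71–131: 61 bp.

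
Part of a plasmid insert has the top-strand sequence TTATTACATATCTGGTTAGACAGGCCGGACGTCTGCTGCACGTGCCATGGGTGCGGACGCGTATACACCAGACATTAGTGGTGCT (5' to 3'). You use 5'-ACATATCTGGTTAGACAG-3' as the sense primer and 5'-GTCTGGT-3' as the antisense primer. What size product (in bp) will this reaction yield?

68 bp

Forward primer ACATATCTGGTTAGACAG is found on the top strand at positions 6–23.
The reverse primer's reverse complement is ACCAGAC, which matches the template at positions 67–73.
Amplicon spans positions 6–73: 68 bp.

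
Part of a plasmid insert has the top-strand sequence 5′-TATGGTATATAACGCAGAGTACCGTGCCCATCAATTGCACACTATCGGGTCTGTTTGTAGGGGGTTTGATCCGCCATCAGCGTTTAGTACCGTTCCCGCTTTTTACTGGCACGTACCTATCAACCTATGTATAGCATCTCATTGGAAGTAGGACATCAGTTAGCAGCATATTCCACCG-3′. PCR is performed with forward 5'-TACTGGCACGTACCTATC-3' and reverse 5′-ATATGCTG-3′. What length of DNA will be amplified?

Forward primer TACTGGCACGTACCTATC is found on the top strand at positions 104–121.
Taking the reverse complement of ATATGCTG gives CAGCATAT, found at positions 164–171 on the template; the primer anneals here to the top strand with its 3' end pointing upstream.
The product runs from position 104 to position 171, so its length is 171 − 104 + 1 = 68 bp.

68 bp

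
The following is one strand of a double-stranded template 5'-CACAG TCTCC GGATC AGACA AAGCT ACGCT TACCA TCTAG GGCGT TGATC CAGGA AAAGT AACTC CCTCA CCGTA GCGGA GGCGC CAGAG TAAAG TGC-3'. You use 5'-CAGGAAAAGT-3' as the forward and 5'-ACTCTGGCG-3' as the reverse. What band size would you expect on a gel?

Scanning the template, CAGGAAAAGT occurs at positions 51–60; this primer anneals to the bottom strand there with its 3' end pointing downstream.
The reverse primer's reverse complement is CGCCAGAGT, which matches the template at positions 83–91.
The product runs from position 51 to position 91, so its length is 91 − 51 + 1 = 41 bp.

41 bp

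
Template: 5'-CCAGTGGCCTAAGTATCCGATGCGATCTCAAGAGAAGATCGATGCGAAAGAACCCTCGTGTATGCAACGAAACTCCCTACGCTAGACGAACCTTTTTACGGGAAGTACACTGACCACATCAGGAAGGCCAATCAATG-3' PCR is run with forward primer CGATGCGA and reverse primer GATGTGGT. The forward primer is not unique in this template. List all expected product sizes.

103 bp, 81 bp

The forward primer CGATGCGA matches the top strand at positions 18–25, 40–47.
The reverse primer's reverse complement is ACCACATC, matching at positions 113–120.
Each forward site pairs with the reverse site to give a product ending at position 120: sizes 103, 81 bp.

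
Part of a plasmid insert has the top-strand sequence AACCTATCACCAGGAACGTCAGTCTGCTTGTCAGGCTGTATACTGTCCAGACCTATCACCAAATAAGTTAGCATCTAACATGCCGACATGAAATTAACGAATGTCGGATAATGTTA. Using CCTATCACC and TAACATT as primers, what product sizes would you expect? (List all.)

The forward primer CCTATCACC matches the top strand at positions 3–11, 52–60.
The reverse primer's reverse complement is AATGTTA, matching at positions 110–116.
Each forward site pairs with the reverse site to give a product ending at position 116: sizes 114, 65 bp.

114 bp, 65 bp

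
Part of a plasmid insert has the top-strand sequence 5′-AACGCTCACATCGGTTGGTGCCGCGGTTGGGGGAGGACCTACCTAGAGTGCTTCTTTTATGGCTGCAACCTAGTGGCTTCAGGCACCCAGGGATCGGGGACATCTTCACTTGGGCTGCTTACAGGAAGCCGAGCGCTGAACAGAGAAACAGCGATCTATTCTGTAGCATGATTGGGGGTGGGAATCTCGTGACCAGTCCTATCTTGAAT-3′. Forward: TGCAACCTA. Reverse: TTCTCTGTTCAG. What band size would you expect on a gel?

Forward primer TGCAACCTA is found on the top strand at positions 64–72.
Taking the reverse complement of TTCTCTGTTCAG gives CTGAACAGAGAA, found at positions 136–147 on the template; the primer anneals here to the top strand with its 3' end pointing upstream.
The product runs from position 64 to position 147, so its length is 147 − 64 + 1 = 84 bp.

84 bp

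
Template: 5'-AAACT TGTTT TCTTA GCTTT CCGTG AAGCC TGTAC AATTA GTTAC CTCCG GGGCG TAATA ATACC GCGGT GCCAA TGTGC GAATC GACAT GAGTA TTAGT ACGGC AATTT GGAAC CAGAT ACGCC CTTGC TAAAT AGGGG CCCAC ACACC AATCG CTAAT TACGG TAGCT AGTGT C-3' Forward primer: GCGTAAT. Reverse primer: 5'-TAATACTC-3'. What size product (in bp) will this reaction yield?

Forward primer GCGTAAT is found on the top strand at positions 53–59.
The reverse primer's reverse complement is GAGTATTA, which matches the template at positions 91–98.
Product length = (reverse-primer end) − (forward-primer start) + 1 = 98 − 53 + 1 = 46 bp.

46 bp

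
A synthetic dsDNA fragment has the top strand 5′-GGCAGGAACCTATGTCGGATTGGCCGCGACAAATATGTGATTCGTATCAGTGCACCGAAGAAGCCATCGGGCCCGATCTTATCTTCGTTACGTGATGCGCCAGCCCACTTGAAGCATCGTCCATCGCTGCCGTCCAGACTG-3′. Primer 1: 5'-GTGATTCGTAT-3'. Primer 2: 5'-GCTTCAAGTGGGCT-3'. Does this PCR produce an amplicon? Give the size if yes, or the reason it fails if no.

Primer 1 (GTGATTCGTAT) matches the top strand at positions 37–47; it acts as a forward primer.
Primer 2's reverse complement is AGCCCACTTGAAGC, matching the top strand at positions 102–115; it acts as a reverse primer.
The 3' ends face each other across positions 37–115, giving a 79 bp product.

Yes — a 79 bp product.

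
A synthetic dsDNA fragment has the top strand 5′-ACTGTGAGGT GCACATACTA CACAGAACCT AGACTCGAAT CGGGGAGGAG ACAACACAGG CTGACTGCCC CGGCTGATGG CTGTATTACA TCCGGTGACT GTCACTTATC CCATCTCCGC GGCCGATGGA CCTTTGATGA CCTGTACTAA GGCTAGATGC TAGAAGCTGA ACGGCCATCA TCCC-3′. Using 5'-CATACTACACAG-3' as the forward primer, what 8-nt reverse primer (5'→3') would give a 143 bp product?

5'-CTAGCCTT-3'

The forward primer binds at positions 14–25, so a 143 bp product ends at position 14 + 143 − 1 = 156.
The reverse primer anneals to the top strand over positions 149–156, i.e. to AAGGCTAG.
Its sequence written 5'→3' is the reverse complement: CTAGCCTT.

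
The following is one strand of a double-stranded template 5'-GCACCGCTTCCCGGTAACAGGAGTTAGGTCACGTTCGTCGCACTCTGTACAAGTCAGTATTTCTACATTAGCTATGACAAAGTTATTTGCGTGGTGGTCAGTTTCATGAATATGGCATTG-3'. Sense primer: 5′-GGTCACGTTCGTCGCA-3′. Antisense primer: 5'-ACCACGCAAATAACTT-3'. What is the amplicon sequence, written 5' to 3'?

5'-GGTCACGTTCGTCGCACTCTGTACAAGTCAGTATTTCTACATTAGCTATGACAAAGTTATTTGCGTGGT-3'

Forward primer GGTCACGTTCGTCGCA is found on the top strand at positions 27–42.
Taking the reverse complement of ACCACGCAAATAACTT gives AAGTTATTTGCGTGGT, found at positions 80–95 on the template; the primer anneals here to the top strand with its 3' end pointing upstream.
The product is the template from position 27 through 95 (69 bp).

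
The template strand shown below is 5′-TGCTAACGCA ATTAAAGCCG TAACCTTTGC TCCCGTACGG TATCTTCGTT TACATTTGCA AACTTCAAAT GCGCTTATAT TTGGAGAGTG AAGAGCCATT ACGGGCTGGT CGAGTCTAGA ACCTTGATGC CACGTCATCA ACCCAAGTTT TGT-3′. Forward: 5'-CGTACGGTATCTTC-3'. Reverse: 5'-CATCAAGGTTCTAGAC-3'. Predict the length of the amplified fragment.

96 bp

Forward primer CGTACGGTATCTTC is found on the top strand at positions 34–47.
Taking the reverse complement of CATCAAGGTTCTAGAC gives GTCTAGAACCTTGATG, found at positions 114–129 on the template; the primer anneals here to the top strand with its 3' end pointing upstream.
The product runs from position 34 to position 129, so its length is 129 − 34 + 1 = 96 bp.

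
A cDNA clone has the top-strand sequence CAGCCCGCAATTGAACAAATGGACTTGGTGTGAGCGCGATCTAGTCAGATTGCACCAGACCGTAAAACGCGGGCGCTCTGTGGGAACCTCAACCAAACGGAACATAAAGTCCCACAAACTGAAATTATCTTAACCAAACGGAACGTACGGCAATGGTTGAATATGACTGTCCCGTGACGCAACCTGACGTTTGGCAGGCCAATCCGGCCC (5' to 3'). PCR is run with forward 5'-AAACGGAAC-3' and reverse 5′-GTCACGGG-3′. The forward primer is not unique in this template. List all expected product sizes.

84 bp, 43 bp

The forward primer AAACGGAAC matches the top strand at positions 95–103, 136–144.
The reverse primer's reverse complement is CCCGTGAC, matching at positions 171–178.
Each forward site pairs with the reverse site to give a product ending at position 178: sizes 84, 43 bp.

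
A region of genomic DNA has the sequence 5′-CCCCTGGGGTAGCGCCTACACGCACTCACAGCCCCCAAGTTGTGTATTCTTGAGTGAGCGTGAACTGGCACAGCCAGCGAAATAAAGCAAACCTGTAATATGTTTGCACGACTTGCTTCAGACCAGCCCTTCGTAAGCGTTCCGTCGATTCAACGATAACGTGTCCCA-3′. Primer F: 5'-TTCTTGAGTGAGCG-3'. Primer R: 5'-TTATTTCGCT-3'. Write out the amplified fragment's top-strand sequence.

Forward primer TTCTTGAGTGAGCG is found on the top strand at positions 47–60.
Taking the reverse complement of TTATTTCGCT gives AGCGAAATAA, found at positions 76–85 on the template; the primer anneals here to the top strand with its 3' end pointing upstream.
The product is the template from position 47 through 85 (39 bp).

5'-TTCTTGAGTGAGCGTGAACTGGCACAGCCAGCGAAATAA-3'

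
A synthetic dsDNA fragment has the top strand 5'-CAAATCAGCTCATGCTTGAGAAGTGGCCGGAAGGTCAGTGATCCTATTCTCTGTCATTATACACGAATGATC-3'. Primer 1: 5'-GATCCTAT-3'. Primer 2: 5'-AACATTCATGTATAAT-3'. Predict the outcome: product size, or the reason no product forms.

No product — primer 2 has no binding site in the template.

Primer 2 (AACATTCATGTATAAT) does not match the top strand, and its reverse complement ATTATACATGAATGTT does not match either.
With no annealing site for primer 2, no amplification occurs.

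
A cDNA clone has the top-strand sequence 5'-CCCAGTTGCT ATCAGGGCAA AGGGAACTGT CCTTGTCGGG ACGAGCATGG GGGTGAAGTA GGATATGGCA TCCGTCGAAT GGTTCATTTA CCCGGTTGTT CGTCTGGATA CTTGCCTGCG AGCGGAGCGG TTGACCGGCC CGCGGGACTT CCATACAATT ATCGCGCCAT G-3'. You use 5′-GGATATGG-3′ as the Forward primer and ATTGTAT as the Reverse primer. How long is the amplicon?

99 bp

Scanning the template, GGATATGG occurs at positions 61–68; this primer anneals to the bottom strand there with its 3' end pointing downstream.
Taking the reverse complement of ATTGTAT gives ATACAAT, found at positions 153–159 on the template; the primer anneals here to the top strand with its 3' end pointing upstream.
Product length = (reverse-primer end) − (forward-primer start) + 1 = 159 − 61 + 1 = 99 bp.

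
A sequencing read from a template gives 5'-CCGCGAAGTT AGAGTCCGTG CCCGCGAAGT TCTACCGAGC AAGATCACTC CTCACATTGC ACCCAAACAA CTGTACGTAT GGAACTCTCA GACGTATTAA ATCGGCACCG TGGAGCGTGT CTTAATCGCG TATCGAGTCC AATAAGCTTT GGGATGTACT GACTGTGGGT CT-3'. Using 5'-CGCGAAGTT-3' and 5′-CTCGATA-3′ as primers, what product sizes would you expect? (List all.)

136 bp, 115 bp

The forward primer CGCGAAGTT matches the top strand at positions 2–10, 23–31.
The reverse primer's reverse complement is TATCGAG, matching at positions 131–137.
Each forward site pairs with the reverse site to give a product ending at position 137: sizes 136, 115 bp.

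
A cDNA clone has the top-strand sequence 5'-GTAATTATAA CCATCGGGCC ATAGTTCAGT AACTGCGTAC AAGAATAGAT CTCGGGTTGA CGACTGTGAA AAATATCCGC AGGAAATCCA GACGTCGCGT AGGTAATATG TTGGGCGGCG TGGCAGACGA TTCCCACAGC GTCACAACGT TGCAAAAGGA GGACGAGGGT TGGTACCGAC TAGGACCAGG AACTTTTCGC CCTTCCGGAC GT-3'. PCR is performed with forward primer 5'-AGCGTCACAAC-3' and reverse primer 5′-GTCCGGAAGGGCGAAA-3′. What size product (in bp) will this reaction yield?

Forward primer AGCGTCACAAC is found on the top strand at positions 138–148.
Taking the reverse complement of GTCCGGAAGGGCGAAA gives TTTCGCCCTTCCGGAC, found at positions 195–210 on the template; the primer anneals here to the top strand with its 3' end pointing upstream.
The product runs from position 138 to position 210, so its length is 210 − 138 + 1 = 73 bp.

73 bp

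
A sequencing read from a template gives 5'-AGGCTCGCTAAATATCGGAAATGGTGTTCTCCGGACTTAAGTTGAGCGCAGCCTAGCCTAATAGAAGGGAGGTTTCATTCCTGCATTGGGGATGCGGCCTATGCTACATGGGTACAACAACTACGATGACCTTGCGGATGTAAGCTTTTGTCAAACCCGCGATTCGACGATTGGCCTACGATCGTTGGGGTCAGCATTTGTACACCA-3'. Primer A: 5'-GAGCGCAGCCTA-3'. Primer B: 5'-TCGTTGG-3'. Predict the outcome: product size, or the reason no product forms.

No product — both primers anneal to the same strand and extend in the same direction.

Primer A (GAGCGCAGCCTA) matches the top strand at positions 44–55 (3' end points downstream).
Primer B (TCGTTGG) also matches the top strand directly, at positions 182–188 — its reverse complement CCAACGA is not present.
Both primers anneal to the bottom strand with 3' ends pointing the same way, so neither can prime synthesis back toward the other.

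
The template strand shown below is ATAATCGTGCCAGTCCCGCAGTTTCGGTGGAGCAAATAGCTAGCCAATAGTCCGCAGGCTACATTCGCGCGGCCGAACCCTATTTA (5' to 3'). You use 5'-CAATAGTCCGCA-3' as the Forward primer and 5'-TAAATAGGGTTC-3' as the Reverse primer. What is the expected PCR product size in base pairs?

42 bp

Scanning the template, CAATAGTCCGCA occurs at positions 45–56; this primer anneals to the bottom strand there with its 3' end pointing downstream.
Reverse complement of the reverse primer: GAACCCTATTTA. This occurs on the top strand at positions 75–86.
The product runs from position 45 to position 86, so its length is 86 − 45 + 1 = 42 bp.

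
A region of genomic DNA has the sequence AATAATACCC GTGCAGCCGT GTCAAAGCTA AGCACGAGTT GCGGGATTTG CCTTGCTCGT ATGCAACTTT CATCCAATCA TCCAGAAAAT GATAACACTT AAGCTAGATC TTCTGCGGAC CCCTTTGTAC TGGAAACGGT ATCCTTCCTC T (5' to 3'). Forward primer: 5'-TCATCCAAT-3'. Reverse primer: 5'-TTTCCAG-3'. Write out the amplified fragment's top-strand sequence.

5'-TCATCCAATCATCCAGAAAATGATAACACTTAAGCTAGATCTTCTGCGGACCCCTTTGTACTGGAAA-3'

Forward primer TCATCCAAT is found on the top strand at positions 70–78.
Reverse complement of the reverse primer: CTGGAAA. This occurs on the top strand at positions 130–136.
The product is the template from position 70 through 136 (67 bp).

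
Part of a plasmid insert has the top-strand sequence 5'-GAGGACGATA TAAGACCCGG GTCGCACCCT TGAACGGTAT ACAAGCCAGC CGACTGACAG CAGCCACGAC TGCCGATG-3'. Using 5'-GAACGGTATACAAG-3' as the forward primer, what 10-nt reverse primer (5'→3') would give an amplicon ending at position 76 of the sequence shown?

5'-TCGGCAGTCG-3'

The forward primer binds at positions 32–45; the product's 3' end on the top strand is position 76.
The reverse primer anneals to the top strand over positions 67–76, i.e. to CGACTGCCGA.
Its sequence written 5'→3' is the reverse complement: TCGGCAGTCG.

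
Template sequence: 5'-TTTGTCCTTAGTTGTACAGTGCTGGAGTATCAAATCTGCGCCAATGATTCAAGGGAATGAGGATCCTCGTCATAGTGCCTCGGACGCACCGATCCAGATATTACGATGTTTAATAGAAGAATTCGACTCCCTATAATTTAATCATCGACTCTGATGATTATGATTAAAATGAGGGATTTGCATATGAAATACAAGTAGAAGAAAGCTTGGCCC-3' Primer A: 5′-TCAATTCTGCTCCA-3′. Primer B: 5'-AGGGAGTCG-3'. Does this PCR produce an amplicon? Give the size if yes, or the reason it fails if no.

Primer A (TCAATTCTGCTCCA) does not match the top strand, and its reverse complement TGGAGCAGAATTGA does not match either.
With no annealing site for primer A, no amplification occurs.

No product — primer A has no binding site in the template.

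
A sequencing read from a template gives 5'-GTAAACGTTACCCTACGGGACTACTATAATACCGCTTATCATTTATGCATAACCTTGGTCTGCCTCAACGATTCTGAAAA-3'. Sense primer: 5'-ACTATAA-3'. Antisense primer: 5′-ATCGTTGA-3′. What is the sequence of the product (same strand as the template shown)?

The forward primer matches the template at positions 23–29.
Taking the reverse complement of ATCGTTGA gives TCAACGAT, found at positions 65–72 on the template; the primer anneals here to the top strand with its 3' end pointing upstream.
The product is the template from position 23 through 72 (50 bp).

5'-ACTATAATACCGCTTATCATTTATGCATAACCTTGGTCTGCCTCAACGAT-3'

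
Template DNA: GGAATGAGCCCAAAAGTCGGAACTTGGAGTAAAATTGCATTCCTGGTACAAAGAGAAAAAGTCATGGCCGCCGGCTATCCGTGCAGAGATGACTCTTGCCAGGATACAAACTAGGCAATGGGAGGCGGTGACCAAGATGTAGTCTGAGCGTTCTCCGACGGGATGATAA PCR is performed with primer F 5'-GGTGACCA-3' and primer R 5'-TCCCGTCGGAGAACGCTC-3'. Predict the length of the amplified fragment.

Scanning the template, GGTGACCA occurs at positions 127–134; this primer anneals to the bottom strand there with its 3' end pointing downstream.
Reverse complement of the reverse primer: GAGCGTTCTCCGACGGGA. This occurs on the top strand at positions 146–163.
Product length = (reverse-primer end) − (forward-primer start) + 1 = 163 − 127 + 1 = 37 bp.

37 bp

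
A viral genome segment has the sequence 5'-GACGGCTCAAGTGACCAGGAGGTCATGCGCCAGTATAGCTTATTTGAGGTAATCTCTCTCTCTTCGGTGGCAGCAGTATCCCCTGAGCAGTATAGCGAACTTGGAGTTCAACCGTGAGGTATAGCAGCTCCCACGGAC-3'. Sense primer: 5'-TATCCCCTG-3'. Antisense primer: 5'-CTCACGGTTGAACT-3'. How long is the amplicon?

Scanning the template, TATCCCCTG occurs at positions 77–85; this primer anneals to the bottom strand there with its 3' end pointing downstream.
The reverse primer's reverse complement is AGTTCAACCGTGAG, which matches the template at positions 105–118.
The product runs from position 77 to position 118, so its length is 118 − 77 + 1 = 42 bp.

42 bp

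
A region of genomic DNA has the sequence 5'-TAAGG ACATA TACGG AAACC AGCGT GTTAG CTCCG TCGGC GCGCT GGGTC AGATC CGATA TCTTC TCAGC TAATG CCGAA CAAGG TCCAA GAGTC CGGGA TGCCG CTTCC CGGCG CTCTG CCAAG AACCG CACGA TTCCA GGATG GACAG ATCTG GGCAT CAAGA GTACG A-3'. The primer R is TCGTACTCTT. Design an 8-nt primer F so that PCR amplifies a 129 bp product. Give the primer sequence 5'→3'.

5'-GCTGGGTC-3'

The reverse primer's reverse complement AAGAGTACGA matches the template at positions 162–171, so the product ends at position 171.
A 129 bp product then starts at position 171 − 129 + 1 = 43.
The forward primer is identical to the top strand there: GCTGGGTC.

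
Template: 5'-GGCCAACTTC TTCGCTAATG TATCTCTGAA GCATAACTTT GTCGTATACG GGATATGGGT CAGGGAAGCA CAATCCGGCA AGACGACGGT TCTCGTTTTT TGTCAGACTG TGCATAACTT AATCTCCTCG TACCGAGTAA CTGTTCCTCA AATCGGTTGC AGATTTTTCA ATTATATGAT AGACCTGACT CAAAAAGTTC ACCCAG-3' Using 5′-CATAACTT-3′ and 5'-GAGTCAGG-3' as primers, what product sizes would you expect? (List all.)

The forward primer CATAACTT matches the top strand at positions 32–39, 113–120.
The reverse primer's reverse complement is CCTGACTC, matching at positions 184–191.
Each forward site pairs with the reverse site to give a product ending at position 191: sizes 160, 79 bp.

160 bp, 79 bp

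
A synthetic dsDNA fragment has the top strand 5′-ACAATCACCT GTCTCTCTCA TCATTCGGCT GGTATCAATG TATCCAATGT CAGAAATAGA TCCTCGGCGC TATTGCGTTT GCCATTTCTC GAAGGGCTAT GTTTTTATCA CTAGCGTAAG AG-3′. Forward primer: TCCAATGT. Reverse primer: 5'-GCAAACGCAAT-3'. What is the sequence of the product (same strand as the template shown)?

5'-TCCAATGTCAGAAATAGATCCTCGGCGCTATTGCGTTTGC-3'

The forward primer matches the template at positions 43–50.
Reverse complement of the reverse primer: ATTGCGTTTGC. This occurs on the top strand at positions 72–82.
The product is the template from position 43 through 82 (40 bp).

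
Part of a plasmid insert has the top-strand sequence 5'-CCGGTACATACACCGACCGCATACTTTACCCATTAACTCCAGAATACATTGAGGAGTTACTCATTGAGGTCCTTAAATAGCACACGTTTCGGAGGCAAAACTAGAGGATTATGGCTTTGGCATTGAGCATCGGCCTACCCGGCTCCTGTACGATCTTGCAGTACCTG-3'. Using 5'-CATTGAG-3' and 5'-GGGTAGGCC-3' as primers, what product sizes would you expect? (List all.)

94 bp, 79 bp, 20 bp

The forward primer CATTGAG matches the top strand at positions 47–53, 62–68, 121–127.
The reverse primer's reverse complement is GGCCTACCC, matching at positions 132–140.
Each forward site pairs with the reverse site to give a product ending at position 140: sizes 94, 79, 20 bp.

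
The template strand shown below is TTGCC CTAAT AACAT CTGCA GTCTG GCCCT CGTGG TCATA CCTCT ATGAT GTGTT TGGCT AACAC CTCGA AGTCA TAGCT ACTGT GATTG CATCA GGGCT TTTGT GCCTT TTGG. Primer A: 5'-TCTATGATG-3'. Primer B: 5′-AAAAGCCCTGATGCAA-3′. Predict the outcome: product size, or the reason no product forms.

Yes — a 61 bp product.

Primer A (TCTATGATG) matches the top strand at positions 43–51; it acts as a forward primer.
Primer B's reverse complement is TTGCATCAGGGCTTTT, matching the top strand at positions 88–103; it acts as a reverse primer.
The 3' ends face each other across positions 43–103, giving a 61 bp product.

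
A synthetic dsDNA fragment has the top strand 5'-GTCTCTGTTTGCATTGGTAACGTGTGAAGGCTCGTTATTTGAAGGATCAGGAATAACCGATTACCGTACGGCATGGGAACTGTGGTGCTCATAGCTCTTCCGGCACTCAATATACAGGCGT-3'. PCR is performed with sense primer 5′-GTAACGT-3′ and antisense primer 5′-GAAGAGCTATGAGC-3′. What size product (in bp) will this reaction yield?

84 bp

The forward primer matches the template at positions 17–23.
The reverse primer's reverse complement is GCTCATAGCTCTTC, which matches the template at positions 87–100.
The product runs from position 17 to position 100, so its length is 100 − 17 + 1 = 84 bp.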